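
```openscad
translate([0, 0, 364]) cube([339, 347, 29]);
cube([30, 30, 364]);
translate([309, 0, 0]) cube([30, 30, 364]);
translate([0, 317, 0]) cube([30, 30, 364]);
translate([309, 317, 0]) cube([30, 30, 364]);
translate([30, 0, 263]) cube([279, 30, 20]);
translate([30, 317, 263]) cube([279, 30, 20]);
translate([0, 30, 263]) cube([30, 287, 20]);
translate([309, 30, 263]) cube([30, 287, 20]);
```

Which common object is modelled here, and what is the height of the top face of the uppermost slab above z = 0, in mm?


A stool. The seat height is 393 mm.

A 339×347×29 slab at z = 364 on four corner posts — a stool. The seat top is 364 + 29 = 393 mm.


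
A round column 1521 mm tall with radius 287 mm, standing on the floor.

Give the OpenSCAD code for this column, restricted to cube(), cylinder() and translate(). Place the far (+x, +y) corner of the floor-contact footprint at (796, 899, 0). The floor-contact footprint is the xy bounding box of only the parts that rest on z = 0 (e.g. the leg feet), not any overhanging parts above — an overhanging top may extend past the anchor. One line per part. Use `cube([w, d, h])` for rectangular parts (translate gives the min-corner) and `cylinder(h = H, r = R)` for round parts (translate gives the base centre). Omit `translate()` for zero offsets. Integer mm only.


translate([509, 612, 0]) cylinder(h = 1521, r = 287);


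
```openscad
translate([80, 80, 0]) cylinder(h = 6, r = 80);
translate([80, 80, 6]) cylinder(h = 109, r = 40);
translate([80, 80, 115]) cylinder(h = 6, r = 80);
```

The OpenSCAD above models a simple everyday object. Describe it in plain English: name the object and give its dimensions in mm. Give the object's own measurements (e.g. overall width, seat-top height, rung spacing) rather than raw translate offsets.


A spool: two coaxial disc flanges of radius 80 mm and thickness 6 mm, joined by a core cylinder of radius 40 mm and height 109 mm. The lower flange rests on z = 0 and the three cylinders share a vertical axis.


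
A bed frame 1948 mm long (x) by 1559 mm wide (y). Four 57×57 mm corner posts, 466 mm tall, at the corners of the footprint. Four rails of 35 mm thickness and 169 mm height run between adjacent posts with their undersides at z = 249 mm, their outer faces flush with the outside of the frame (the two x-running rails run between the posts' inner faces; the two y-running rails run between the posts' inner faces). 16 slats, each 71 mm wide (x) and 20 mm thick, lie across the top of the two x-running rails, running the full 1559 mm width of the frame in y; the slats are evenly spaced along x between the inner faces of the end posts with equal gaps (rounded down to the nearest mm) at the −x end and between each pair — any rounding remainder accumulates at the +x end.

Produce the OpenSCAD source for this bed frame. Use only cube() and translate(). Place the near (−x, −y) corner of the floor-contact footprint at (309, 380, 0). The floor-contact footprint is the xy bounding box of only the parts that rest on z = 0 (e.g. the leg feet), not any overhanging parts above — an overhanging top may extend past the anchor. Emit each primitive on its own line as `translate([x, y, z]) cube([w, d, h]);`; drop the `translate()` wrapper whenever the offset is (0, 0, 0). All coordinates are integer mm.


translate([309, 380, 0]) cube([57, 57, 466]);
translate([309, 1882, 0]) cube([57, 57, 466]);
translate([2200, 380, 0]) cube([57, 57, 466]);
translate([2200, 1882, 0]) cube([57, 57, 466]);
translate([366, 380, 249]) cube([1834, 35, 169]);
translate([366, 1904, 249]) cube([1834, 35, 169]);
translate([309, 437, 249]) cube([35, 1445, 169]);
translate([2222, 437, 249]) cube([35, 1445, 169]);
translate([407, 380, 418]) cube([71, 1559, 20]);
translate([519, 380, 418]) cube([71, 1559, 20]);
translate([631, 380, 418]) cube([71, 1559, 20]);
translate([743, 380, 418]) cube([71, 1559, 20]);
translate([855, 380, 418]) cube([71, 1559, 20]);
translate([967, 380, 418]) cube([71, 1559, 20]);
translate([1079, 380, 418]) cube([71, 1559, 20]);
translate([1191, 380, 418]) cube([71, 1559, 20]);
translate([1303, 380, 418]) cube([71, 1559, 20]);
translate([1415, 380, 418]) cube([71, 1559, 20]);
translate([1527, 380, 418]) cube([71, 1559, 20]);
translate([1639, 380, 418]) cube([71, 1559, 20]);
translate([1751, 380, 418]) cube([71, 1559, 20]);
translate([1863, 380, 418]) cube([71, 1559, 20]);
translate([1975, 380, 418]) cube([71, 1559, 20]);
translate([2087, 380, 418]) cube([71, 1559, 20]);


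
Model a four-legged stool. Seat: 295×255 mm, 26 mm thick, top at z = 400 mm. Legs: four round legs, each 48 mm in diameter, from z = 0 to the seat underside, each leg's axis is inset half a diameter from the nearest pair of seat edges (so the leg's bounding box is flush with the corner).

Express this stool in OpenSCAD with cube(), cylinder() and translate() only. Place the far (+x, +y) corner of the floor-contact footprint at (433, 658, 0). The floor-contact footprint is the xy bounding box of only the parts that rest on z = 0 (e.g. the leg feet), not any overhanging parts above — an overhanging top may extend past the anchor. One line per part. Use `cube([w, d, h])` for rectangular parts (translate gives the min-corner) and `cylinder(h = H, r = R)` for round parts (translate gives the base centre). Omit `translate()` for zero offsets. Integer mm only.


// leg_h = 400 - 26 = 374
translate([138, 403, 374]) cube([295, 255, 26]);
translate([162, 427, 0]) cylinder(h = 374, r = 24);
translate([409, 427, 0]) cylinder(h = 374, r = 24);
translate([162, 634, 0]) cylinder(h = 374, r = 24);
translate([409, 634, 0]) cylinder(h = 374, r = 24);


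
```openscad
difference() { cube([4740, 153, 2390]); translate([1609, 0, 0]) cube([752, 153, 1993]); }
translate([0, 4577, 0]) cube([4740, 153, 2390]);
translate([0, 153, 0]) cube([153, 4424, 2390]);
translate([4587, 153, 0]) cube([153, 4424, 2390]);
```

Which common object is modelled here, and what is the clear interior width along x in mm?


A single room. The interior width is 4434 mm.

Four walls enclosing a rectangle with a door in the front wall — a room. Outside width 4740 minus two 153 mm walls gives 4434 mm.


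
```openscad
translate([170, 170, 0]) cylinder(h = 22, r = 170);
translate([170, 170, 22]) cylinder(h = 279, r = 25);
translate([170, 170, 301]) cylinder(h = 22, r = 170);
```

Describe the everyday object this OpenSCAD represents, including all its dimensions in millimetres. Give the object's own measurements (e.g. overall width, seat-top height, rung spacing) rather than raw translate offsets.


A spool: two coaxial disc flanges of radius 170 mm and thickness 22 mm, joined by a core cylinder of radius 25 mm and height 279 mm. The lower flange rests on z = 0 and the three cylinders share a vertical axis.


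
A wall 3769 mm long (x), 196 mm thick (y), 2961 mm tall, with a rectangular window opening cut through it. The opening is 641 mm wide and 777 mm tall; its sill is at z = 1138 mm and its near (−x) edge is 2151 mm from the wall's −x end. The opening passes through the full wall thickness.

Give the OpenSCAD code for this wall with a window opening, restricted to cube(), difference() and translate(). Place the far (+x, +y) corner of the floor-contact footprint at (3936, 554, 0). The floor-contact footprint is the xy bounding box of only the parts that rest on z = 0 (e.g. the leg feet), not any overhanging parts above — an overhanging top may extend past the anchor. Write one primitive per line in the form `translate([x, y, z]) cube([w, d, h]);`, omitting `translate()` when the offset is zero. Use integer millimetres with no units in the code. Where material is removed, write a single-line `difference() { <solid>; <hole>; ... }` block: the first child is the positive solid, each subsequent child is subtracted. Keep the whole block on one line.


difference() { translate([167, 358, 0]) cube([3769, 196, 2961]); translate([2318, 358, 1138]) cube([641, 196, 777]); }


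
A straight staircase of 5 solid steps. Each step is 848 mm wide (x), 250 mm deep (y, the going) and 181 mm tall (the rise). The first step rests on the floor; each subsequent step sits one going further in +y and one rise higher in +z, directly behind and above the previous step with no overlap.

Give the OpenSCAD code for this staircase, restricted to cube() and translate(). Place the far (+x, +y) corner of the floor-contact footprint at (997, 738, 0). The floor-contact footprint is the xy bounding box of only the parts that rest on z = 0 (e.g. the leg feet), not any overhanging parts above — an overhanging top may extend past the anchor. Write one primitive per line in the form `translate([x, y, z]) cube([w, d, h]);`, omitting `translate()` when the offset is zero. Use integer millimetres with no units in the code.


translate([149, 488, 0]) cube([848, 250, 181]);
translate([149, 738, 181]) cube([848, 250, 181]);
translate([149, 988, 362]) cube([848, 250, 181]);
translate([149, 1238, 543]) cube([848, 250, 181]);
translate([149, 1488, 724]) cube([848, 250, 181]);


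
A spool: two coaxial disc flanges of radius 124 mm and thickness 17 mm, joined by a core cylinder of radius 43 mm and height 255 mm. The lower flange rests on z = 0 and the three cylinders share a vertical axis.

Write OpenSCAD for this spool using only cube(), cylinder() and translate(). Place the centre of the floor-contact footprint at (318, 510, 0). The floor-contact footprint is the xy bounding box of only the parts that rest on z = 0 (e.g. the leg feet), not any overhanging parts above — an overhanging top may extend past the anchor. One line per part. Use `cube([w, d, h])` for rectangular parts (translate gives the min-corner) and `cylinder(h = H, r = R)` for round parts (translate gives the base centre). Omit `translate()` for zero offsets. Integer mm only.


translate([318, 510, 0]) cylinder(h = 17, r = 124);
translate([318, 510, 17]) cylinder(h = 255, r = 43);
translate([318, 510, 272]) cylinder(h = 17, r = 124);


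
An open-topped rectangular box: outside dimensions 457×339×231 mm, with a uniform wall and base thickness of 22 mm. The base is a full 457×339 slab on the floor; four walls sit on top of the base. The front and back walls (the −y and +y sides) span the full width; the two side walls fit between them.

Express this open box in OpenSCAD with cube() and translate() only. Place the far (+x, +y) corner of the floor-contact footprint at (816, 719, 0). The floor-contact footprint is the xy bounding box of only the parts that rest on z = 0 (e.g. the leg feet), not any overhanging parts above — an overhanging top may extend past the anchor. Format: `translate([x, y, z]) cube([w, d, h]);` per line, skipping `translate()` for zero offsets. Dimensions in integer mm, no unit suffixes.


translate([359, 380, 0]) cube([457, 339, 22]);
translate([359, 380, 22]) cube([457, 22, 209]);
translate([359, 697, 22]) cube([457, 22, 209]);
translate([359, 402, 22]) cube([22, 295, 209]);
translate([794, 402, 22]) cube([22, 295, 209]);


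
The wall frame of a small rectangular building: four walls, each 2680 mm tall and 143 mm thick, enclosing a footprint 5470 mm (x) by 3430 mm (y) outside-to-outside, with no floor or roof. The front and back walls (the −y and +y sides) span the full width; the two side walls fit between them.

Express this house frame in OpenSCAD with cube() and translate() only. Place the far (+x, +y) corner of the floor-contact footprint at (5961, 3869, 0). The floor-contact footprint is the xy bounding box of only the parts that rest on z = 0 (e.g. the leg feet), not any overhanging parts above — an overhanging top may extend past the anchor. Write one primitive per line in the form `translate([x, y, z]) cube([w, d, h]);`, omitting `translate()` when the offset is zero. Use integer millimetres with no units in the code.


translate([491, 439, 0]) cube([5470, 143, 2680]);
translate([491, 3726, 0]) cube([5470, 143, 2680]);
translate([491, 582, 0]) cube([143, 3144, 2680]);
translate([5818, 582, 0]) cube([143, 3144, 2680]);


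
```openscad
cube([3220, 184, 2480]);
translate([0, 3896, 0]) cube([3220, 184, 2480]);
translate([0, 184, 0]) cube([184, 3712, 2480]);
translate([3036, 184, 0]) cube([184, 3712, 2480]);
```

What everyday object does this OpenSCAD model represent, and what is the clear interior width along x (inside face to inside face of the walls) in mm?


A house (or room) frame. The interior width is 2852 mm.

Four 2480 mm walls enclosing a rectangle with no floor or roof — a room or house frame. Outside width is 3220 mm and wall thickness is 184 mm, so the interior width is 3220 − 2 × 184 = 2852 mm.


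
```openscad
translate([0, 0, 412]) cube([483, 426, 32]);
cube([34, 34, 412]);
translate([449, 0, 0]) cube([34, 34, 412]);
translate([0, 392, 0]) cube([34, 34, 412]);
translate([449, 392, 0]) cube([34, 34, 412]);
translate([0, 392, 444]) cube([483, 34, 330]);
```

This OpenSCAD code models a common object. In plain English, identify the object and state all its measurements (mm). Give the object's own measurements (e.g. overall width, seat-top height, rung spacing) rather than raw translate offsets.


A chair. The seat is a 483×426×32 mm slab with its top at z = 444 mm, on four 34×34 mm corner legs (flush with the seat edges, standing on z = 0). A flat backrest 34 mm thick, 330 mm tall, spans the full seat width and rises from the seat top along its +y edge, rear face flush with the rear of the seat.


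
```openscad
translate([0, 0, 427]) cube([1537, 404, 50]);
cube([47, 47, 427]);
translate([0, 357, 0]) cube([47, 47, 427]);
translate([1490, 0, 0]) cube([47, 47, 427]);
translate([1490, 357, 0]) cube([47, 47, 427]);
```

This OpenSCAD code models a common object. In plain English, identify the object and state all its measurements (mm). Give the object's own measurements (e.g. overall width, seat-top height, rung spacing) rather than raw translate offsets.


A bench: a 1537×404 mm seat slab, 50 mm thick, top at z = 477 mm, on four 47×47 mm square legs flush with the seat corners and standing on z = 0.


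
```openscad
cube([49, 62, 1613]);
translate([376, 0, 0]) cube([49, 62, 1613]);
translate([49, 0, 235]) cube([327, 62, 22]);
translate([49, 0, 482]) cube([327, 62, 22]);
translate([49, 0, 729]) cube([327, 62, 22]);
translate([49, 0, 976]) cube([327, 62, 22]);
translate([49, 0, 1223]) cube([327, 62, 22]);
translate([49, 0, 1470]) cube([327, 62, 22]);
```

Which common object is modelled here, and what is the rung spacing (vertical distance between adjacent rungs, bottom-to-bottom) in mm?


A ladder. The rung spacing is 247 mm.

Two tall 49×62 posts with 6 short bars between them — a ladder. Adjacent rungs sit at z = 235 and z = 482, so the spacing is 482 − 235 = 247 mm.


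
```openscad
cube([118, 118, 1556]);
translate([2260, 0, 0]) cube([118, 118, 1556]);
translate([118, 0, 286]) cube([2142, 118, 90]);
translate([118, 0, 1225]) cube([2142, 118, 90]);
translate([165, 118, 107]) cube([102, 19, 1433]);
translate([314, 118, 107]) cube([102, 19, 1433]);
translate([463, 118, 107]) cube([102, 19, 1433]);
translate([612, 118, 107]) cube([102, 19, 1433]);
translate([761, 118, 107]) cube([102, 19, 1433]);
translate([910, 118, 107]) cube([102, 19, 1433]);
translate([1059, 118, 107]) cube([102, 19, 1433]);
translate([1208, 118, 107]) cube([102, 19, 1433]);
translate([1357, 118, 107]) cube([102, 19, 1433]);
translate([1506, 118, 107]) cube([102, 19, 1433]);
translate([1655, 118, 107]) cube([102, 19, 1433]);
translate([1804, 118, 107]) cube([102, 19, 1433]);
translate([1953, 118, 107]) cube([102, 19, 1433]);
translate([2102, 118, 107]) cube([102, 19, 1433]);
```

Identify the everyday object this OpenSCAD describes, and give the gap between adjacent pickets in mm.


A fence section. The picket gap is 47 mm.

Two posts, two rails, 14 pickets — a fence section. Span 2142 mm holds 14 pickets of 102 mm with 15 equal gaps: ⌊(2142 − 14·102) / 15⌋ = 47 mm.


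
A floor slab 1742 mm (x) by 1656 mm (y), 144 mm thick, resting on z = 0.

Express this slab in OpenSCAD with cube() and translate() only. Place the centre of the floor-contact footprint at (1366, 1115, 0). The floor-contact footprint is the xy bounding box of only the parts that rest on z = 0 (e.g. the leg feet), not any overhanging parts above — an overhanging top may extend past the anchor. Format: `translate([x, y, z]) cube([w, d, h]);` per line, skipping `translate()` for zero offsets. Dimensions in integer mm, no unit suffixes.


translate([495, 287, 0]) cube([1742, 1656, 144]);


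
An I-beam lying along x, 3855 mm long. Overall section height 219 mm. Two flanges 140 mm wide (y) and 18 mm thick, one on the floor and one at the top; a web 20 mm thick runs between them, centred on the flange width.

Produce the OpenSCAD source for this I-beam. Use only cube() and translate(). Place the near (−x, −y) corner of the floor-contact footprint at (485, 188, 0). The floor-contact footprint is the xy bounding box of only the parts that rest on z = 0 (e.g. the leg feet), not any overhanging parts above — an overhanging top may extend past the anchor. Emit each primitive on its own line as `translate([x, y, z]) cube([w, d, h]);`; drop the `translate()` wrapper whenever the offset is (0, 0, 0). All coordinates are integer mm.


translate([485, 188, 0]) cube([3855, 140, 18]);
translate([485, 248, 18]) cube([3855, 20, 183]);
translate([485, 188, 201]) cube([3855, 140, 18]);


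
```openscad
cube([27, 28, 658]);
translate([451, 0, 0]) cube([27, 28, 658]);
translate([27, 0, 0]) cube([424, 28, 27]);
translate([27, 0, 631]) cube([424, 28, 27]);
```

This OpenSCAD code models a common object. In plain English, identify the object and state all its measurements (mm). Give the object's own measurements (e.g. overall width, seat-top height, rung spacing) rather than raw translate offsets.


A rectangular picture frame lying in the x–z plane (depth along y). The opening is 424 mm wide (x) by 604 mm tall (z), surrounded by a border 27 mm wide on all four sides. The frame is 28 mm deep and is made of two full-height vertical stiles with two horizontal rails fitted between them.


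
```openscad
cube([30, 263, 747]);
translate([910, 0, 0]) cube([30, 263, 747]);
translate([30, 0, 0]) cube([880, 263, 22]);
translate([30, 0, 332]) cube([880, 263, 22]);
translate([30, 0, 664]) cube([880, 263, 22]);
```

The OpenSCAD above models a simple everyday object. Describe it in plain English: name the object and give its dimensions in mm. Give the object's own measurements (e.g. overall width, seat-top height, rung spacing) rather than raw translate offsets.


An open bookshelf. Two side panels, each 30 mm thick, 263 mm deep and 747 mm tall, stand 940 mm apart (outside-to-outside). Between them sit 3 shelves, each 22 mm thick and 263 mm deep, spanning the full gap between the sides. The bottom shelf rests on the floor (its underside at z = 0) and the clear gap between one shelf's top and the next shelf's underside is 310 mm.


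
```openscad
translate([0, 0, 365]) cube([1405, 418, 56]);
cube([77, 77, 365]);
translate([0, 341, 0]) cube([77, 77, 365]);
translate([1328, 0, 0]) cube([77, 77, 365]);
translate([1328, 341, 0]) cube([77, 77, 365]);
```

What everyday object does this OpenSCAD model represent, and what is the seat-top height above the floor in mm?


A bench. The seat-top height is 421 mm.

A long slab on four corner posts — a bench. The slab sits at z = 365 with thickness 56, so the top is 365 + 56 = 421 mm.


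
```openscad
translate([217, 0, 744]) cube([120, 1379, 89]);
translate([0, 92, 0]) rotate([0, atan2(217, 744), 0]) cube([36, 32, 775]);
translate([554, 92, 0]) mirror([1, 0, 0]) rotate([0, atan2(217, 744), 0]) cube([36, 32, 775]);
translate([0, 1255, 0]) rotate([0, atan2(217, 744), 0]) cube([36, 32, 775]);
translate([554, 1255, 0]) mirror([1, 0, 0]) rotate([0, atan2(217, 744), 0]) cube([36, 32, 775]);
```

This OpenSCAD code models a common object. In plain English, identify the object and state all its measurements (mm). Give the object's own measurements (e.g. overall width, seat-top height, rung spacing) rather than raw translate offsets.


A sawhorse. A 120×1379×89 mm beam (x, y, z) sits on two A-frame leg pairs. Each pair is two raked legs of 36×32 mm section (32 mm along y) splaying symmetrically in x. Each leg rises 744 mm vertically over 217 mm of horizontal reach and is 775 mm long along its own axis. Every leg's outer bottom edge rests on the floor and its outer top edge meets a bottom edge of the beam — the left legs (tilting toward +x) meet the beam's −x bottom edge, the right legs (their mirror images, tilting toward −x) meet its +x bottom edge — so the leg tops tuck under the beam, the beam's underside is 744 mm above the floor, and the feet are 554 mm apart outside-to-outside with the beam centred between them. The two leg pairs are set in 92 mm from either end of the beam.


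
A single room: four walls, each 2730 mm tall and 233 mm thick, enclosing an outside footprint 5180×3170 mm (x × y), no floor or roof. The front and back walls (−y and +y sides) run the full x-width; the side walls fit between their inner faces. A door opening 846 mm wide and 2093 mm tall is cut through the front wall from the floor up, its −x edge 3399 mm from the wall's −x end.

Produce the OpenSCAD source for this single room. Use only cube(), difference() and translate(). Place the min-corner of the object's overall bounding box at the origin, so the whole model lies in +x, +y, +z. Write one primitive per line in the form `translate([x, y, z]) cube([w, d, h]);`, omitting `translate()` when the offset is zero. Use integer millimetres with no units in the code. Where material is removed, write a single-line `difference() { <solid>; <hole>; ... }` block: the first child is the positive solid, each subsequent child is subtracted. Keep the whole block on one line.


difference() { cube([5180, 233, 2730]); translate([3399, 0, 0]) cube([846, 233, 2093]); }
translate([0, 2937, 0]) cube([5180, 233, 2730]);
translate([0, 233, 0]) cube([233, 2704, 2730]);
translate([4947, 233, 0]) cube([233, 2704, 2730]);


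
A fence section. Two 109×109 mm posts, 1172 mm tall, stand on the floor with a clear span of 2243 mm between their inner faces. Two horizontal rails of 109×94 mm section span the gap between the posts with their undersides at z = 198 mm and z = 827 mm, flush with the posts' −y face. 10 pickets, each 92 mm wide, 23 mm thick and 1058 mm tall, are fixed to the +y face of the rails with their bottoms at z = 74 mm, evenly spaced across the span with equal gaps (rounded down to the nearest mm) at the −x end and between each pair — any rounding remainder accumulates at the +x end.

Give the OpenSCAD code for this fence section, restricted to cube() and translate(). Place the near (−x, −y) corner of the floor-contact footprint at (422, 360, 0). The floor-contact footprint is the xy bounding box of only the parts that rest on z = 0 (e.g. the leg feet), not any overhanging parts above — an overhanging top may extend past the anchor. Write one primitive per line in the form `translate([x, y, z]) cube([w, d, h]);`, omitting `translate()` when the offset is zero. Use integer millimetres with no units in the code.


translate([422, 360, 0]) cube([109, 109, 1172]);
translate([2774, 360, 0]) cube([109, 109, 1172]);
translate([531, 360, 198]) cube([2243, 109, 94]);
translate([531, 360, 827]) cube([2243, 109, 94]);
translate([651, 469, 74]) cube([92, 23, 1058]);
translate([863, 469, 74]) cube([92, 23, 1058]);
translate([1075, 469, 74]) cube([92, 23, 1058]);
translate([1287, 469, 74]) cube([92, 23, 1058]);
translate([1499, 469, 74]) cube([92, 23, 1058]);
translate([1711, 469, 74]) cube([92, 23, 1058]);
translate([1923, 469, 74]) cube([92, 23, 1058]);
translate([2135, 469, 74]) cube([92, 23, 1058]);
translate([2347, 469, 74]) cube([92, 23, 1058]);
translate([2559, 469, 74]) cube([92, 23, 1058]);


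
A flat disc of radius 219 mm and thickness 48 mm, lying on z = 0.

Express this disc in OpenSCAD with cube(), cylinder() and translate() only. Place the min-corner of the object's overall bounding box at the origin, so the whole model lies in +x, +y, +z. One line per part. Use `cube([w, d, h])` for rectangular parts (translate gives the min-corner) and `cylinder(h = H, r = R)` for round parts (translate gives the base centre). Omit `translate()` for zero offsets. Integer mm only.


translate([219, 219, 0]) cylinder(h = 48, r = 219);


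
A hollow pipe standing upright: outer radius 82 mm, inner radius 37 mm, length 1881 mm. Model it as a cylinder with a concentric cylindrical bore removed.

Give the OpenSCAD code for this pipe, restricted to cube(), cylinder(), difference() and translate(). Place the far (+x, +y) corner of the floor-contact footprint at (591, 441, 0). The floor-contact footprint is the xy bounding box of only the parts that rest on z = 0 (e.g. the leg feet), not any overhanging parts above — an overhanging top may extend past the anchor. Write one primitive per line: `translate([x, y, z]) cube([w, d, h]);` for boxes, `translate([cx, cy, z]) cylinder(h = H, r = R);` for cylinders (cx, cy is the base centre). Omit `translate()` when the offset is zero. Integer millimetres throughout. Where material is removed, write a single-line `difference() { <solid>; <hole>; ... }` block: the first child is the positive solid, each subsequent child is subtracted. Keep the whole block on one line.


difference() { translate([509, 359, 0]) cylinder(h = 1881, r = 82); translate([509, 359, 0]) cylinder(h = 1881, r = 37); }


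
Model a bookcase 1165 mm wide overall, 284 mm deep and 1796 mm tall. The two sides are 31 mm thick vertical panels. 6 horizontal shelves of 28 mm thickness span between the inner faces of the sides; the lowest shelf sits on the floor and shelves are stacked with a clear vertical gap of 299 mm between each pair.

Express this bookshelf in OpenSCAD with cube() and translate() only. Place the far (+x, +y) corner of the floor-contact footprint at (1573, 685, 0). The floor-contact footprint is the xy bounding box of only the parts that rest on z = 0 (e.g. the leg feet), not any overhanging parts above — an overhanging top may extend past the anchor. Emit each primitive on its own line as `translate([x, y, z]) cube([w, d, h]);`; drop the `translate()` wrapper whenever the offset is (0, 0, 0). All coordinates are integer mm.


translate([408, 401, 0]) cube([31, 284, 1796]);
translate([1542, 401, 0]) cube([31, 284, 1796]);
translate([439, 401, 0]) cube([1103, 284, 28]);
translate([439, 401, 327]) cube([1103, 284, 28]);
translate([439, 401, 654]) cube([1103, 284, 28]);
translate([439, 401, 981]) cube([1103, 284, 28]);
translate([439, 401, 1308]) cube([1103, 284, 28]);
translate([439, 401, 1635]) cube([1103, 284, 28]);


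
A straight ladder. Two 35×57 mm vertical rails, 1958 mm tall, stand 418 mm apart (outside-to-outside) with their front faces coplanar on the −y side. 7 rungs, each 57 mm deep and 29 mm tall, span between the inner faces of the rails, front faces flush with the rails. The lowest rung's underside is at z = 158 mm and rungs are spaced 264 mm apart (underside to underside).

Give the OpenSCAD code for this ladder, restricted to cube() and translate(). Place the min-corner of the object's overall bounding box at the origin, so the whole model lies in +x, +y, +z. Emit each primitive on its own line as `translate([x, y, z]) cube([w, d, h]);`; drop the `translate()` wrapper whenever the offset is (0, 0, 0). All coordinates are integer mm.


// rung span = 418 - 2*35 = 348
// rung[k] z = 158 + k*264
cube([35, 57, 1958]);
translate([383, 0, 0]) cube([35, 57, 1958]);
translate([35, 0, 158]) cube([348, 57, 29]);
translate([35, 0, 422]) cube([348, 57, 29]);
translate([35, 0, 686]) cube([348, 57, 29]);
translate([35, 0, 950]) cube([348, 57, 29]);
translate([35, 0, 1214]) cube([348, 57, 29]);
translate([35, 0, 1478]) cube([348, 57, 29]);
translate([35, 0, 1742]) cube([348, 57, 29]);


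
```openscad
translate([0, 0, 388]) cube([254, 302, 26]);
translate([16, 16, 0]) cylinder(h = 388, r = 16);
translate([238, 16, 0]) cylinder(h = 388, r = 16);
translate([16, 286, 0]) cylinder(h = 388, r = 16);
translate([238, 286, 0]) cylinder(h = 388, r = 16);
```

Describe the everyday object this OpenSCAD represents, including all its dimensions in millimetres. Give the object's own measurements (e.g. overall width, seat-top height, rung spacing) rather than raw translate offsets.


A four-legged stool. The seat is a 254×302×26 mm slab whose top surface is at z = 414 mm; four round legs, each 32 mm in diameter, run from the floor (z = 0) to the underside of the seat, each leg's axis is inset half a diameter from the nearest pair of seat edges (so the leg's bounding box is flush with the corner).


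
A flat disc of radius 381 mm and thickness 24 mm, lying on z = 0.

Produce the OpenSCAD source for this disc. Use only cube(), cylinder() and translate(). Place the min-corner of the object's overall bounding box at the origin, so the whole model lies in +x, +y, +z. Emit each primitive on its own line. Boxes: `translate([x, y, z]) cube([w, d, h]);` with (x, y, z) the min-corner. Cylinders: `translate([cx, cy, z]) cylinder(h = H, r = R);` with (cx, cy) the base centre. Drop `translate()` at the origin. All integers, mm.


translate([381, 381, 0]) cylinder(h = 24, r = 381);


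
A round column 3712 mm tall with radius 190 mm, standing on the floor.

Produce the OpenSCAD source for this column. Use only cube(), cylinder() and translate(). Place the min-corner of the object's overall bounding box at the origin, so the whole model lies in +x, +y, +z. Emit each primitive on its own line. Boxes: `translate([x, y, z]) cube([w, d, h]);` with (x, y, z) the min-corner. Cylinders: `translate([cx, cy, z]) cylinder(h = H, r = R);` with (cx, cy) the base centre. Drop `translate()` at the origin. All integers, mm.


translate([190, 190, 0]) cylinder(h = 3712, r = 190);


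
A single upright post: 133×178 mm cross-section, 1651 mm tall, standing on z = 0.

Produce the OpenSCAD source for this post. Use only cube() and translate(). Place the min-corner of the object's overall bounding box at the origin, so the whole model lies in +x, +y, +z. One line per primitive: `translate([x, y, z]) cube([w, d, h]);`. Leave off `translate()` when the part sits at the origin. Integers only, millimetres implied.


cube([133, 178, 1651]);


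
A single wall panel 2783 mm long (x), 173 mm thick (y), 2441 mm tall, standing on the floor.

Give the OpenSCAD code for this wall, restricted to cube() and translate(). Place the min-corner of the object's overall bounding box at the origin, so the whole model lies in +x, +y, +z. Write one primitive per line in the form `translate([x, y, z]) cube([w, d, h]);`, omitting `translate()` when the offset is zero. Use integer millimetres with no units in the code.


cube([2783, 173, 2441]);


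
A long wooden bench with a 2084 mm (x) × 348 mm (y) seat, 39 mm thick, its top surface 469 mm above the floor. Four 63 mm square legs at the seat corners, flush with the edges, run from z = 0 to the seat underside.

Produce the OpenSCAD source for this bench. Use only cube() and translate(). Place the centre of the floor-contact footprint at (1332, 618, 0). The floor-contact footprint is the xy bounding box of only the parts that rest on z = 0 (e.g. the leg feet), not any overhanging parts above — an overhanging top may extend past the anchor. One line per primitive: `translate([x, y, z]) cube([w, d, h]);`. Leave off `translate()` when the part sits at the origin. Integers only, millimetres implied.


translate([290, 444, 430]) cube([2084, 348, 39]);
translate([290, 444, 0]) cube([63, 63, 430]);
translate([290, 729, 0]) cube([63, 63, 430]);
translate([2311, 444, 0]) cube([63, 63, 430]);
translate([2311, 729, 0]) cube([63, 63, 430]);


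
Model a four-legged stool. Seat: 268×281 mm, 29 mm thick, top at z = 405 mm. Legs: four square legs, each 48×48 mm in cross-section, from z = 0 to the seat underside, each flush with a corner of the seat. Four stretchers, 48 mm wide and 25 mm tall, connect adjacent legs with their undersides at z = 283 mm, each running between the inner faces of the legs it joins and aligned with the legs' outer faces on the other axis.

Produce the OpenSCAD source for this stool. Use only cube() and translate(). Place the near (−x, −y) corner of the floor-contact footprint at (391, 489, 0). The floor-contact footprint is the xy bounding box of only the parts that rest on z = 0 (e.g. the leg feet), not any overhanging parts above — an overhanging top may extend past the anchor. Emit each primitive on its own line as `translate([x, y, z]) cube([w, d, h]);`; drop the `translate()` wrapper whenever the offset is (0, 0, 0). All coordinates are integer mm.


// leg_h = 405 - 29 = 376
// stretcher span = 268 - 2*48 = 172
translate([391, 489, 376]) cube([268, 281, 29]);
translate([391, 489, 0]) cube([48, 48, 376]);
translate([611, 489, 0]) cube([48, 48, 376]);
translate([391, 722, 0]) cube([48, 48, 376]);
translate([611, 722, 0]) cube([48, 48, 376]);
translate([439, 489, 283]) cube([172, 48, 25]);
translate([439, 722, 283]) cube([172, 48, 25]);
translate([391, 537, 283]) cube([48, 185, 25]);
translate([611, 537, 283]) cube([48, 185, 25]);


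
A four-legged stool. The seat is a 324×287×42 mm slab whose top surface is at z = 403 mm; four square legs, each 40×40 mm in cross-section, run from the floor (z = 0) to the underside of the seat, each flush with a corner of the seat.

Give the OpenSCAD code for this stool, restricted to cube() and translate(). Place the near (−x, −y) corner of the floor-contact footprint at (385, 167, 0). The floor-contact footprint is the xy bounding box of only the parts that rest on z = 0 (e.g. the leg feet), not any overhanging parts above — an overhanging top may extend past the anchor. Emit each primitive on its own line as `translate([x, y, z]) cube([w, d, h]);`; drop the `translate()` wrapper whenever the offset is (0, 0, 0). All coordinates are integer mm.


translate([385, 167, 361]) cube([324, 287, 42]);
translate([385, 167, 0]) cube([40, 40, 361]);
translate([669, 167, 0]) cube([40, 40, 361]);
translate([385, 414, 0]) cube([40, 40, 361]);
translate([669, 414, 0]) cube([40, 40, 361]);


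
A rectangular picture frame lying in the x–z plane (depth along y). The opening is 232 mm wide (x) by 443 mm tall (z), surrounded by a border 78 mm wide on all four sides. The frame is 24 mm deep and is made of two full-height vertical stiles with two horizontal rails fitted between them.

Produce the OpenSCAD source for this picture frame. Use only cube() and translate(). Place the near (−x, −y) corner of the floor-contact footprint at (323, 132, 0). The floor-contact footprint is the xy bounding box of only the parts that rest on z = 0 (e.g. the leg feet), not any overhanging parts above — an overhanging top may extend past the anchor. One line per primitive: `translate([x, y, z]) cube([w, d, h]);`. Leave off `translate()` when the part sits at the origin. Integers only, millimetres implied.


translate([323, 132, 0]) cube([78, 24, 599]);
translate([633, 132, 0]) cube([78, 24, 599]);
translate([401, 132, 0]) cube([232, 24, 78]);
translate([401, 132, 521]) cube([232, 24, 78]);


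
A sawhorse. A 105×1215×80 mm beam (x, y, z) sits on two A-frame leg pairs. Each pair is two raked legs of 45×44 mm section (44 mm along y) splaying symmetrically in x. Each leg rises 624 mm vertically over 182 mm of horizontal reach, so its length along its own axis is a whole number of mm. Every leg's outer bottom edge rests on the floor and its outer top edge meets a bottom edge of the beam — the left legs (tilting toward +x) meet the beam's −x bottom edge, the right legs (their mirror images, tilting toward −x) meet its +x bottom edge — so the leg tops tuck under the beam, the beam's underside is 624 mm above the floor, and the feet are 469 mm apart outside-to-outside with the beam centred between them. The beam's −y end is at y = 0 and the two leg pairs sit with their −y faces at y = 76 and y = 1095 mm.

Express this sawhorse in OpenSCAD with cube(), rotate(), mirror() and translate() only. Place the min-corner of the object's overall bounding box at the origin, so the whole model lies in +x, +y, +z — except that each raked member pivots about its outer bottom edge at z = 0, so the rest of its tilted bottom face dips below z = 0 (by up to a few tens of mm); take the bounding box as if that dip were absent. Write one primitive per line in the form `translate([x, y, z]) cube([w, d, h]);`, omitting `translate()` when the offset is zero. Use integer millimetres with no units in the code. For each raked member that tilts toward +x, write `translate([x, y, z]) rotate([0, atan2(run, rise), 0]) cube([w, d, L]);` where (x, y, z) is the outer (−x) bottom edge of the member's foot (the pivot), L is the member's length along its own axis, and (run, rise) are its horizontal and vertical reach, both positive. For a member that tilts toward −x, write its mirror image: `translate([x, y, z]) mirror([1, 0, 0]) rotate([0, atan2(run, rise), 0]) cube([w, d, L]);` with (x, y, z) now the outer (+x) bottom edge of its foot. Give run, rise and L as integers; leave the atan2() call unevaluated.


// leg length = √(182² + 624²) = 650
// right-leg outer foot x = 2·182 + 105 = 469
// beam min-corner = (182, 0, 624)
translate([182, 0, 624]) cube([105, 1215, 80]);
translate([0, 76, 0]) rotate([0, atan2(182, 624), 0]) cube([45, 44, 650]);
translate([469, 76, 0]) mirror([1, 0, 0]) rotate([0, atan2(182, 624), 0]) cube([45, 44, 650]);
translate([0, 1095, 0]) rotate([0, atan2(182, 624), 0]) cube([45, 44, 650]);
translate([469, 1095, 0]) mirror([1, 0, 0]) rotate([0, atan2(182, 624), 0]) cube([45, 44, 650]);


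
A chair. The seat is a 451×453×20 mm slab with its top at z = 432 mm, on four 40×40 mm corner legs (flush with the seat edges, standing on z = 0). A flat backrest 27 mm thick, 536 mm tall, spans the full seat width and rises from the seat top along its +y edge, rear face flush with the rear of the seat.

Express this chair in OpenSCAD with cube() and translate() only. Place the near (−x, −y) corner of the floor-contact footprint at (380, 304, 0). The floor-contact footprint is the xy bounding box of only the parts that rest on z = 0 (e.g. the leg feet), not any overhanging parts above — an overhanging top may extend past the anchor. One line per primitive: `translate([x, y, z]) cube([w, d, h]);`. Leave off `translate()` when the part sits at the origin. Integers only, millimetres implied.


// leg_h = 432 - 20 = 412
translate([380, 304, 412]) cube([451, 453, 20]);
translate([380, 304, 0]) cube([40, 40, 412]);
translate([791, 304, 0]) cube([40, 40, 412]);
translate([380, 717, 0]) cube([40, 40, 412]);
translate([791, 717, 0]) cube([40, 40, 412]);
translate([380, 730, 432]) cube([451, 27, 536]);


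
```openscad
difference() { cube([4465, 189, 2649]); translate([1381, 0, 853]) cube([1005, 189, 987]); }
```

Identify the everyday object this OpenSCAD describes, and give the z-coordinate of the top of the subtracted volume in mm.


A wall with a window opening. The window head height is 1840 mm.

A wall with a rectangular opening subtracted — a window. Sill at z = 853, opening 987 mm tall, so the head is at 853 + 987 = 1840 mm.


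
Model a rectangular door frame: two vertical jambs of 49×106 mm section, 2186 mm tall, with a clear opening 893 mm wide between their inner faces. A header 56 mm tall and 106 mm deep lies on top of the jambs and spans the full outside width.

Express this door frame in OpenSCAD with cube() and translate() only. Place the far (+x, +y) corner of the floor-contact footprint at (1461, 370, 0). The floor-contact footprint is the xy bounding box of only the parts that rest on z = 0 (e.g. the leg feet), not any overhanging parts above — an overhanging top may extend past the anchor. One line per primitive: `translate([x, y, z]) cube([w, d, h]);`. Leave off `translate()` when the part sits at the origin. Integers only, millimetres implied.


translate([470, 264, 0]) cube([49, 106, 2186]);
translate([1412, 264, 0]) cube([49, 106, 2186]);
translate([470, 264, 2186]) cube([991, 106, 56]);
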